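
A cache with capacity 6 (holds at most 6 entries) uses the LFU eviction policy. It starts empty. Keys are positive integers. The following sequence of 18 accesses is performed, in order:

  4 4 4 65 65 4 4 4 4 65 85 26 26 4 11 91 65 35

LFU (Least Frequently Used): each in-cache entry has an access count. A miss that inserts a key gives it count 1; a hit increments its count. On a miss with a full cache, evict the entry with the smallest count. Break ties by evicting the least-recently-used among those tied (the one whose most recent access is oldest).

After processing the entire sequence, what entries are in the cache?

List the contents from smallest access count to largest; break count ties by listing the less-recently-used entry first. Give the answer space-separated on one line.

LFU simulation (capacity=6):
  1. access 4: MISS. Cache: [4(c=1)]
  2. access 4: HIT, count now 2. Cache: [4(c=2)]
  3. access 4: HIT, count now 3. Cache: [4(c=3)]
  4. access 65: MISS. Cache: [65(c=1) 4(c=3)]
  5. access 65: HIT, count now 2. Cache: [65(c=2) 4(c=3)]
  6. access 4: HIT, count now 4. Cache: [65(c=2) 4(c=4)]
  7. access 4: HIT, count now 5. Cache: [65(c=2) 4(c=5)]
  8. access 4: HIT, count now 6. Cache: [65(c=2) 4(c=6)]
  9. access 4: HIT, count now 7. Cache: [65(c=2) 4(c=7)]
  10. access 65: HIT, count now 3. Cache: [65(c=3) 4(c=7)]
  11. access 85: MISS. Cache: [85(c=1) 65(c=3) 4(c=7)]
  12. access 26: MISS. Cache: [85(c=1) 26(c=1) 65(c=3) 4(c=7)]
  13. access 26: HIT, count now 2. Cache: [85(c=1) 26(c=2) 65(c=3) 4(c=7)]
  14. access 4: HIT, count now 8. Cache: [85(c=1) 26(c=2) 65(c=3) 4(c=8)]
  15. access 11: MISS. Cache: [85(c=1) 11(c=1) 26(c=2) 65(c=3) 4(c=8)]
  16. access 91: MISS. Cache: [85(c=1) 11(c=1) 91(c=1) 26(c=2) 65(c=3) 4(c=8)]
  17. access 65: HIT, count now 4. Cache: [85(c=1) 11(c=1) 91(c=1) 26(c=2) 65(c=4) 4(c=8)]
  18. access 35: MISS, evict 85(c=1). Cache: [11(c=1) 91(c=1) 35(c=1) 26(c=2) 65(c=4) 4(c=8)]
Total: 11 hits, 7 misses, 1 evictions

Answer: 11 91 35 26 65 4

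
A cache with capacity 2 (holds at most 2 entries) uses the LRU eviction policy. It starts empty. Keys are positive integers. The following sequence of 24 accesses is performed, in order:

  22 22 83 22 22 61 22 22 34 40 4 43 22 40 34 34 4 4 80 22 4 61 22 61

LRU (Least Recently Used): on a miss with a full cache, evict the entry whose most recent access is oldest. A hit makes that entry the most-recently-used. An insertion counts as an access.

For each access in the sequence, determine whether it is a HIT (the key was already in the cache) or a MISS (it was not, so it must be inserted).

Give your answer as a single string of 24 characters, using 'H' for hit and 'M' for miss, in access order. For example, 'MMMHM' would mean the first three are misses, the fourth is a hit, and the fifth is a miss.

LRU simulation (capacity=2):
  1. access 22: MISS. Cache (LRU->MRU): [22]
  2. access 22: HIT. Cache (LRU->MRU): [22]
  3. access 83: MISS. Cache (LRU->MRU): [22 83]
  4. access 22: HIT. Cache (LRU->MRU): [83 22]
  5. access 22: HIT. Cache (LRU->MRU): [83 22]
  6. access 61: MISS, evict 83. Cache (LRU->MRU): [22 61]
  7. access 22: HIT. Cache (LRU->MRU): [61 22]
  8. access 22: HIT. Cache (LRU->MRU): [61 22]
  9. access 34: MISS, evict 61. Cache (LRU->MRU): [22 34]
  10. access 40: MISS, evict 22. Cache (LRU->MRU): [34 40]
  11. access 4: MISS, evict 34. Cache (LRU->MRU): [40 4]
  12. access 43: MISS, evict 40. Cache (LRU->MRU): [4 43]
  13. access 22: MISS, evict 4. Cache (LRU->MRU): [43 22]
  14. access 40: MISS, evict 43. Cache (LRU->MRU): [22 40]
  15. access 34: MISS, evict 22. Cache (LRU->MRU): [40 34]
  16. access 34: HIT. Cache (LRU->MRU): [40 34]
  17. access 4: MISS, evict 40. Cache (LRU->MRU): [34 4]
  18. access 4: HIT. Cache (LRU->MRU): [34 4]
  19. access 80: MISS, evict 34. Cache (LRU->MRU): [4 80]
  20. access 22: MISS, evict 4. Cache (LRU->MRU): [80 22]
  21. access 4: MISS, evict 80. Cache (LRU->MRU): [22 4]
  22. access 61: MISS, evict 22. Cache (LRU->MRU): [4 61]
  23. access 22: MISS, evict 4. Cache (LRU->MRU): [61 22]
  24. access 61: HIT. Cache (LRU->MRU): [22 61]
Total: 8 hits, 16 misses, 14 evictions

Answer: MHMHHMHHMMMMMMMHMHMMMMMH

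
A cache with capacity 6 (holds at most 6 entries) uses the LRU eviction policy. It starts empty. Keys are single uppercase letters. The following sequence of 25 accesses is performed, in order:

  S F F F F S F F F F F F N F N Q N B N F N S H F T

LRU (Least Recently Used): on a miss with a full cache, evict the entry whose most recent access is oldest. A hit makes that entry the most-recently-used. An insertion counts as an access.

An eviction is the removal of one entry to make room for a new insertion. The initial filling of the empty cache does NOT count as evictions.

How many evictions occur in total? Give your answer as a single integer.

LRU simulation (capacity=6):
  1. access S: MISS. Cache (LRU->MRU): [S]
  2. access F: MISS. Cache (LRU->MRU): [S F]
  3. access F: HIT. Cache (LRU->MRU): [S F]
  4. access F: HIT. Cache (LRU->MRU): [S F]
  5. access F: HIT. Cache (LRU->MRU): [S F]
  6. access S: HIT. Cache (LRU->MRU): [F S]
  7. access F: HIT. Cache (LRU->MRU): [S F]
  8. access F: HIT. Cache (LRU->MRU): [S F]
  9. access F: HIT. Cache (LRU->MRU): [S F]
  10. access F: HIT. Cache (LRU->MRU): [S F]
  11. access F: HIT. Cache (LRU->MRU): [S F]
  12. access F: HIT. Cache (LRU->MRU): [S F]
  13. access N: MISS. Cache (LRU->MRU): [S F N]
  14. access F: HIT. Cache (LRU->MRU): [S N F]
  15. access N: HIT. Cache (LRU->MRU): [S F N]
  16. access Q: MISS. Cache (LRU->MRU): [S F N Q]
  17. access N: HIT. Cache (LRU->MRU): [S F Q N]
  18. access B: MISS. Cache (LRU->MRU): [S F Q N B]
  19. access N: HIT. Cache (LRU->MRU): [S F Q B N]
  20. access F: HIT. Cache (LRU->MRU): [S Q B N F]
  21. access N: HIT. Cache (LRU->MRU): [S Q B F N]
  22. access S: HIT. Cache (LRU->MRU): [Q B F N S]
  23. access H: MISS. Cache (LRU->MRU): [Q B F N S H]
  24. access F: HIT. Cache (LRU->MRU): [Q B N S H F]
  25. access T: MISS, evict Q. Cache (LRU->MRU): [B N S H F T]
Total: 18 hits, 7 misses, 1 evictions

Answer: 1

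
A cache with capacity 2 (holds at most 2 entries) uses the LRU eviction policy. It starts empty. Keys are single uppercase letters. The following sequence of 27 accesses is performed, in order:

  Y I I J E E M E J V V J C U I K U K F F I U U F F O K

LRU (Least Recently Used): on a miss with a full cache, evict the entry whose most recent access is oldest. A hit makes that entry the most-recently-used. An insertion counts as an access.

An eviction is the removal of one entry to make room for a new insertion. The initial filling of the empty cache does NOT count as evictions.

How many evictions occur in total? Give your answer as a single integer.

LRU simulation (capacity=2):
  1. access Y: MISS. Cache (LRU->MRU): [Y]
  2. access I: MISS. Cache (LRU->MRU): [Y I]
  3. access I: HIT. Cache (LRU->MRU): [Y I]
  4. access J: MISS, evict Y. Cache (LRU->MRU): [I J]
  5. access E: MISS, evict I. Cache (LRU->MRU): [J E]
  6. access E: HIT. Cache (LRU->MRU): [J E]
  7. access M: MISS, evict J. Cache (LRU->MRU): [E M]
  8. access E: HIT. Cache (LRU->MRU): [M E]
  9. access J: MISS, evict M. Cache (LRU->MRU): [E J]
  10. access V: MISS, evict E. Cache (LRU->MRU): [J V]
  11. access V: HIT. Cache (LRU->MRU): [J V]
  12. access J: HIT. Cache (LRU->MRU): [V J]
  13. access C: MISS, evict V. Cache (LRU->MRU): [J C]
  14. access U: MISS, evict J. Cache (LRU->MRU): [C U]
  15. access I: MISS, evict C. Cache (LRU->MRU): [U I]
  16. access K: MISS, evict U. Cache (LRU->MRU): [I K]
  17. access U: MISS, evict I. Cache (LRU->MRU): [K U]
  18. access K: HIT. Cache (LRU->MRU): [U K]
  19. access F: MISS, evict U. Cache (LRU->MRU): [K F]
  20. access F: HIT. Cache (LRU->MRU): [K F]
  21. access I: MISS, evict K. Cache (LRU->MRU): [F I]
  22. access U: MISS, evict F. Cache (LRU->MRU): [I U]
  23. access U: HIT. Cache (LRU->MRU): [I U]
  24. access F: MISS, evict I. Cache (LRU->MRU): [U F]
  25. access F: HIT. Cache (LRU->MRU): [U F]
  26. access O: MISS, evict U. Cache (LRU->MRU): [F O]
  27. access K: MISS, evict F. Cache (LRU->MRU): [O K]
Total: 9 hits, 18 misses, 16 evictions

Answer: 16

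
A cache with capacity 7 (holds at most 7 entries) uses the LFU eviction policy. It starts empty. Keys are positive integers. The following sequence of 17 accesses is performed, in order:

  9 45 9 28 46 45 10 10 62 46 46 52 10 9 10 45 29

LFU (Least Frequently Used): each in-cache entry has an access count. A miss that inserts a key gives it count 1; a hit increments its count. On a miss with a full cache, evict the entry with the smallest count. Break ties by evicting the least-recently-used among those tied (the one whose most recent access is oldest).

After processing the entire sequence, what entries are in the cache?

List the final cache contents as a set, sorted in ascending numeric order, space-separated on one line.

Answer: 9 10 29 45 46 52 62

Derivation:
LFU simulation (capacity=7):
  1. access 9: MISS. Cache: [9(c=1)]
  2. access 45: MISS. Cache: [9(c=1) 45(c=1)]
  3. access 9: HIT, count now 2. Cache: [45(c=1) 9(c=2)]
  4. access 28: MISS. Cache: [45(c=1) 28(c=1) 9(c=2)]
  5. access 46: MISS. Cache: [45(c=1) 28(c=1) 46(c=1) 9(c=2)]
  6. access 45: HIT, count now 2. Cache: [28(c=1) 46(c=1) 9(c=2) 45(c=2)]
  7. access 10: MISS. Cache: [28(c=1) 46(c=1) 10(c=1) 9(c=2) 45(c=2)]
  8. access 10: HIT, count now 2. Cache: [28(c=1) 46(c=1) 9(c=2) 45(c=2) 10(c=2)]
  9. access 62: MISS. Cache: [28(c=1) 46(c=1) 62(c=1) 9(c=2) 45(c=2) 10(c=2)]
  10. access 46: HIT, count now 2. Cache: [28(c=1) 62(c=1) 9(c=2) 45(c=2) 10(c=2) 46(c=2)]
  11. access 46: HIT, count now 3. Cache: [28(c=1) 62(c=1) 9(c=2) 45(c=2) 10(c=2) 46(c=3)]
  12. access 52: MISS. Cache: [28(c=1) 62(c=1) 52(c=1) 9(c=2) 45(c=2) 10(c=2) 46(c=3)]
  13. access 10: HIT, count now 3. Cache: [28(c=1) 62(c=1) 52(c=1) 9(c=2) 45(c=2) 46(c=3) 10(c=3)]
  14. access 9: HIT, count now 3. Cache: [28(c=1) 62(c=1) 52(c=1) 45(c=2) 46(c=3) 10(c=3) 9(c=3)]
  15. access 10: HIT, count now 4. Cache: [28(c=1) 62(c=1) 52(c=1) 45(c=2) 46(c=3) 9(c=3) 10(c=4)]
  16. access 45: HIT, count now 3. Cache: [28(c=1) 62(c=1) 52(c=1) 46(c=3) 9(c=3) 45(c=3) 10(c=4)]
  17. access 29: MISS, evict 28(c=1). Cache: [62(c=1) 52(c=1) 29(c=1) 46(c=3) 9(c=3) 45(c=3) 10(c=4)]
Total: 9 hits, 8 misses, 1 evictions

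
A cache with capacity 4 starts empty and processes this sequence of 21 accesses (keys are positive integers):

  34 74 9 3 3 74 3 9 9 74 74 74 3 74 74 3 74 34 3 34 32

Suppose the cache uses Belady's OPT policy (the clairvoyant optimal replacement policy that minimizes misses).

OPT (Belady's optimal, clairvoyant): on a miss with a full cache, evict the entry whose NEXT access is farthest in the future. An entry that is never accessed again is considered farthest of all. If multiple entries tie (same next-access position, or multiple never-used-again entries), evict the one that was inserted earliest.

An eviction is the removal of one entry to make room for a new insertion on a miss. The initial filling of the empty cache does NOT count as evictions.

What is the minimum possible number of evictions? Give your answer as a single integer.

Answer: 1

Derivation:
OPT (Belady) simulation (capacity=4):
  1. access 34: MISS. Cache: [34]
  2. access 74: MISS. Cache: [34 74]
  3. access 9: MISS. Cache: [34 74 9]
  4. access 3: MISS. Cache: [34 74 9 3]
  5. access 3: HIT. Next use of 3: step 7. Cache: [34 74 9 3]
  6. access 74: HIT. Next use of 74: step 10. Cache: [34 74 9 3]
  7. access 3: HIT. Next use of 3: step 13. Cache: [34 74 9 3]
  8. access 9: HIT. Next use of 9: step 9. Cache: [34 74 9 3]
  9. access 9: HIT. Next use of 9: never. Cache: [34 74 9 3]
  10. access 74: HIT. Next use of 74: step 11. Cache: [34 74 9 3]
  11. access 74: HIT. Next use of 74: step 12. Cache: [34 74 9 3]
  12. access 74: HIT. Next use of 74: step 14. Cache: [34 74 9 3]
  13. access 3: HIT. Next use of 3: step 16. Cache: [34 74 9 3]
  14. access 74: HIT. Next use of 74: step 15. Cache: [34 74 9 3]
  15. access 74: HIT. Next use of 74: step 17. Cache: [34 74 9 3]
  16. access 3: HIT. Next use of 3: step 19. Cache: [34 74 9 3]
  17. access 74: HIT. Next use of 74: never. Cache: [34 74 9 3]
  18. access 34: HIT. Next use of 34: step 20. Cache: [34 74 9 3]
  19. access 3: HIT. Next use of 3: never. Cache: [34 74 9 3]
  20. access 34: HIT. Next use of 34: never. Cache: [34 74 9 3]
  21. access 32: MISS, evict 34 (next use: never). Cache: [74 9 3 32]
Total: 16 hits, 5 misses, 1 evictions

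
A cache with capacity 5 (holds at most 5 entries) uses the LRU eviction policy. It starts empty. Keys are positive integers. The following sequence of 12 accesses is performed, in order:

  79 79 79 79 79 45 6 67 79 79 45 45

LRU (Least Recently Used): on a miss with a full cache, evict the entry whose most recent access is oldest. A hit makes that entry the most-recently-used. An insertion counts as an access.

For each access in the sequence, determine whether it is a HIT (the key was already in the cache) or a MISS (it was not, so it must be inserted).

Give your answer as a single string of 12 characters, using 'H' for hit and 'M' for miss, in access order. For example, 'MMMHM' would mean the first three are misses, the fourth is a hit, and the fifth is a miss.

Answer: MHHHHMMMHHHH

Derivation:
LRU simulation (capacity=5):
  1. access 79: MISS. Cache (LRU->MRU): [79]
  2. access 79: HIT. Cache (LRU->MRU): [79]
  3. access 79: HIT. Cache (LRU->MRU): [79]
  4. access 79: HIT. Cache (LRU->MRU): [79]
  5. access 79: HIT. Cache (LRU->MRU): [79]
  6. access 45: MISS. Cache (LRU->MRU): [79 45]
  7. access 6: MISS. Cache (LRU->MRU): [79 45 6]
  8. access 67: MISS. Cache (LRU->MRU): [79 45 6 67]
  9. access 79: HIT. Cache (LRU->MRU): [45 6 67 79]
  10. access 79: HIT. Cache (LRU->MRU): [45 6 67 79]
  11. access 45: HIT. Cache (LRU->MRU): [6 67 79 45]
  12. access 45: HIT. Cache (LRU->MRU): [6 67 79 45]
Total: 8 hits, 4 misses, 0 evictions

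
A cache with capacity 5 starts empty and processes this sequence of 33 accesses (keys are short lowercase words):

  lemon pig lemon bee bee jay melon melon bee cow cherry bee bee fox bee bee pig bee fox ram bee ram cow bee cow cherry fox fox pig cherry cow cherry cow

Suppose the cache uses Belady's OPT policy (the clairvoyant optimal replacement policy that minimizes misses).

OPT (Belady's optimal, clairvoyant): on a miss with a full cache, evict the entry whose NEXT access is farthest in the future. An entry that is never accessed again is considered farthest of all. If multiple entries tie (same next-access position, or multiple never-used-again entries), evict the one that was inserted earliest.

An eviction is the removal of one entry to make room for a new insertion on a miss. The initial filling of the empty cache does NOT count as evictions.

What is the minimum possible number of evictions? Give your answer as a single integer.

OPT (Belady) simulation (capacity=5):
  1. access lemon: MISS. Cache: [lemon]
  2. access pig: MISS. Cache: [lemon pig]
  3. access lemon: HIT. Next use of lemon: never. Cache: [lemon pig]
  4. access bee: MISS. Cache: [lemon pig bee]
  5. access bee: HIT. Next use of bee: step 9. Cache: [lemon pig bee]
  6. access jay: MISS. Cache: [lemon pig bee jay]
  7. access melon: MISS. Cache: [lemon pig bee jay melon]
  8. access melon: HIT. Next use of melon: never. Cache: [lemon pig bee jay melon]
  9. access bee: HIT. Next use of bee: step 12. Cache: [lemon pig bee jay melon]
  10. access cow: MISS, evict lemon (next use: never). Cache: [pig bee jay melon cow]
  11. access cherry: MISS, evict jay (next use: never). Cache: [pig bee melon cow cherry]
  12. access bee: HIT. Next use of bee: step 13. Cache: [pig bee melon cow cherry]
  13. access bee: HIT. Next use of bee: step 15. Cache: [pig bee melon cow cherry]
  14. access fox: MISS, evict melon (next use: never). Cache: [pig bee cow cherry fox]
  15. access bee: HIT. Next use of bee: step 16. Cache: [pig bee cow cherry fox]
  16. access bee: HIT. Next use of bee: step 18. Cache: [pig bee cow cherry fox]
  17. access pig: HIT. Next use of pig: step 29. Cache: [pig bee cow cherry fox]
  18. access bee: HIT. Next use of bee: step 21. Cache: [pig bee cow cherry fox]
  19. access fox: HIT. Next use of fox: step 27. Cache: [pig bee cow cherry fox]
  20. access ram: MISS, evict pig (next use: step 29). Cache: [bee cow cherry fox ram]
  21. access bee: HIT. Next use of bee: step 24. Cache: [bee cow cherry fox ram]
  22. access ram: HIT. Next use of ram: never. Cache: [bee cow cherry fox ram]
  23. access cow: HIT. Next use of cow: step 25. Cache: [bee cow cherry fox ram]
  24. access bee: HIT. Next use of bee: never. Cache: [bee cow cherry fox ram]
  25. access cow: HIT. Next use of cow: step 31. Cache: [bee cow cherry fox ram]
  26. access cherry: HIT. Next use of cherry: step 30. Cache: [bee cow cherry fox ram]
  27. access fox: HIT. Next use of fox: step 28. Cache: [bee cow cherry fox ram]
  28. access fox: HIT. Next use of fox: never. Cache: [bee cow cherry fox ram]
  29. access pig: MISS, evict bee (next use: never). Cache: [cow cherry fox ram pig]
  30. access cherry: HIT. Next use of cherry: step 32. Cache: [cow cherry fox ram pig]
  31. access cow: HIT. Next use of cow: step 33. Cache: [cow cherry fox ram pig]
  32. access cherry: HIT. Next use of cherry: never. Cache: [cow cherry fox ram pig]
  33. access cow: HIT. Next use of cow: never. Cache: [cow cherry fox ram pig]
Total: 23 hits, 10 misses, 5 evictions

Answer: 5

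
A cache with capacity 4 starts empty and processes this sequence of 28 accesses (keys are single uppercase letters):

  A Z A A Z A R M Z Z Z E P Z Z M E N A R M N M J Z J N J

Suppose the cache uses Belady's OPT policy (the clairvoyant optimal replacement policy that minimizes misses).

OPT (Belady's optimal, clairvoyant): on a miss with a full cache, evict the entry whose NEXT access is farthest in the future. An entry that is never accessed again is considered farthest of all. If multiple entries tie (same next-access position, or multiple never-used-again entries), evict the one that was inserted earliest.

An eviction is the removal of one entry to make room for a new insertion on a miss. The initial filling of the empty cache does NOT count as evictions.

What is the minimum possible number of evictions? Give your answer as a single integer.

OPT (Belady) simulation (capacity=4):
  1. access A: MISS. Cache: [A]
  2. access Z: MISS. Cache: [A Z]
  3. access A: HIT. Next use of A: step 4. Cache: [A Z]
  4. access A: HIT. Next use of A: step 6. Cache: [A Z]
  5. access Z: HIT. Next use of Z: step 9. Cache: [A Z]
  6. access A: HIT. Next use of A: step 19. Cache: [A Z]
  7. access R: MISS. Cache: [A Z R]
  8. access M: MISS. Cache: [A Z R M]
  9. access Z: HIT. Next use of Z: step 10. Cache: [A Z R M]
  10. access Z: HIT. Next use of Z: step 11. Cache: [A Z R M]
  11. access Z: HIT. Next use of Z: step 14. Cache: [A Z R M]
  12. access E: MISS, evict R (next use: step 20). Cache: [A Z M E]
  13. access P: MISS, evict A (next use: step 19). Cache: [Z M E P]
  14. access Z: HIT. Next use of Z: step 15. Cache: [Z M E P]
  15. access Z: HIT. Next use of Z: step 25. Cache: [Z M E P]
  16. access M: HIT. Next use of M: step 21. Cache: [Z M E P]
  17. access E: HIT. Next use of E: never. Cache: [Z M E P]
  18. access N: MISS, evict E (next use: never). Cache: [Z M P N]
  19. access A: MISS, evict P (next use: never). Cache: [Z M N A]
  20. access R: MISS, evict A (next use: never). Cache: [Z M N R]
  21. access M: HIT. Next use of M: step 23. Cache: [Z M N R]
  22. access N: HIT. Next use of N: step 27. Cache: [Z M N R]
  23. access M: HIT. Next use of M: never. Cache: [Z M N R]
  24. access J: MISS, evict M (next use: never). Cache: [Z N R J]
  25. access Z: HIT. Next use of Z: never. Cache: [Z N R J]
  26. access J: HIT. Next use of J: step 28. Cache: [Z N R J]
  27. access N: HIT. Next use of N: never. Cache: [Z N R J]
  28. access J: HIT. Next use of J: never. Cache: [Z N R J]
Total: 18 hits, 10 misses, 6 evictions

Answer: 6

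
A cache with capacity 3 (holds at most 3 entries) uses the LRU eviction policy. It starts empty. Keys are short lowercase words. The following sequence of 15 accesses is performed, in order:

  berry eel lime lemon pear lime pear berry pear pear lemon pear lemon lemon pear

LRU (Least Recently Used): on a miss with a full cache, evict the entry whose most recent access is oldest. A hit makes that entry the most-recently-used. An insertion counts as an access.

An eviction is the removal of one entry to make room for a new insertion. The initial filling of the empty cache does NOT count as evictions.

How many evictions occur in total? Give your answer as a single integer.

LRU simulation (capacity=3):
  1. access berry: MISS. Cache (LRU->MRU): [berry]
  2. access eel: MISS. Cache (LRU->MRU): [berry eel]
  3. access lime: MISS. Cache (LRU->MRU): [berry eel lime]
  4. access lemon: MISS, evict berry. Cache (LRU->MRU): [eel lime lemon]
  5. access pear: MISS, evict eel. Cache (LRU->MRU): [lime lemon pear]
  6. access lime: HIT. Cache (LRU->MRU): [lemon pear lime]
  7. access pear: HIT. Cache (LRU->MRU): [lemon lime pear]
  8. access berry: MISS, evict lemon. Cache (LRU->MRU): [lime pear berry]
  9. access pear: HIT. Cache (LRU->MRU): [lime berry pear]
  10. access pear: HIT. Cache (LRU->MRU): [lime berry pear]
  11. access lemon: MISS, evict lime. Cache (LRU->MRU): [berry pear lemon]
  12. access pear: HIT. Cache (LRU->MRU): [berry lemon pear]
  13. access lemon: HIT. Cache (LRU->MRU): [berry pear lemon]
  14. access lemon: HIT. Cache (LRU->MRU): [berry pear lemon]
  15. access pear: HIT. Cache (LRU->MRU): [berry lemon pear]
Total: 8 hits, 7 misses, 4 evictions

Answer: 4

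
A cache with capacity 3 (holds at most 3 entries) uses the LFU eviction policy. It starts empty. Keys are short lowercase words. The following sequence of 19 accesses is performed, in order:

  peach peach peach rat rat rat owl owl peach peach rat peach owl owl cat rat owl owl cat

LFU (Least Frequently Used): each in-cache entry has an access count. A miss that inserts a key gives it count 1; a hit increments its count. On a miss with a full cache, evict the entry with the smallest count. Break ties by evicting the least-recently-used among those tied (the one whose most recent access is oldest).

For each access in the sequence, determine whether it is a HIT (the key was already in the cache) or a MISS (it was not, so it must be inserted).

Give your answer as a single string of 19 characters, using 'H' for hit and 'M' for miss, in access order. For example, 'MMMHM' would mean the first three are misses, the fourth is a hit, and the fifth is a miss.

Answer: MHHMHHMHHHHHHHMMHHM

Derivation:
LFU simulation (capacity=3):
  1. access peach: MISS. Cache: [peach(c=1)]
  2. access peach: HIT, count now 2. Cache: [peach(c=2)]
  3. access peach: HIT, count now 3. Cache: [peach(c=3)]
  4. access rat: MISS. Cache: [rat(c=1) peach(c=3)]
  5. access rat: HIT, count now 2. Cache: [rat(c=2) peach(c=3)]
  6. access rat: HIT, count now 3. Cache: [peach(c=3) rat(c=3)]
  7. access owl: MISS. Cache: [owl(c=1) peach(c=3) rat(c=3)]
  8. access owl: HIT, count now 2. Cache: [owl(c=2) peach(c=3) rat(c=3)]
  9. access peach: HIT, count now 4. Cache: [owl(c=2) rat(c=3) peach(c=4)]
  10. access peach: HIT, count now 5. Cache: [owl(c=2) rat(c=3) peach(c=5)]
  11. access rat: HIT, count now 4. Cache: [owl(c=2) rat(c=4) peach(c=5)]
  12. access peach: HIT, count now 6. Cache: [owl(c=2) rat(c=4) peach(c=6)]
  13. access owl: HIT, count now 3. Cache: [owl(c=3) rat(c=4) peach(c=6)]
  14. access owl: HIT, count now 4. Cache: [rat(c=4) owl(c=4) peach(c=6)]
  15. access cat: MISS, evict rat(c=4). Cache: [cat(c=1) owl(c=4) peach(c=6)]
  16. access rat: MISS, evict cat(c=1). Cache: [rat(c=1) owl(c=4) peach(c=6)]
  17. access owl: HIT, count now 5. Cache: [rat(c=1) owl(c=5) peach(c=6)]
  18. access owl: HIT, count now 6. Cache: [rat(c=1) peach(c=6) owl(c=6)]
  19. access cat: MISS, evict rat(c=1). Cache: [cat(c=1) peach(c=6) owl(c=6)]
Total: 13 hits, 6 misses, 3 evictions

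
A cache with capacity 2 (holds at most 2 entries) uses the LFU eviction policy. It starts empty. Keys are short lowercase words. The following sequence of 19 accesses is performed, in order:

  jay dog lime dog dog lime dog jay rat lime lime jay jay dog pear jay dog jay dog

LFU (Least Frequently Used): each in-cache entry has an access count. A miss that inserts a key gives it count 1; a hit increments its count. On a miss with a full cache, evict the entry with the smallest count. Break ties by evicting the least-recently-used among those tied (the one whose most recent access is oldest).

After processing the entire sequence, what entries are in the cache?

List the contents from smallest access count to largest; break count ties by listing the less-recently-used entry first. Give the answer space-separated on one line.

LFU simulation (capacity=2):
  1. access jay: MISS. Cache: [jay(c=1)]
  2. access dog: MISS. Cache: [jay(c=1) dog(c=1)]
  3. access lime: MISS, evict jay(c=1). Cache: [dog(c=1) lime(c=1)]
  4. access dog: HIT, count now 2. Cache: [lime(c=1) dog(c=2)]
  5. access dog: HIT, count now 3. Cache: [lime(c=1) dog(c=3)]
  6. access lime: HIT, count now 2. Cache: [lime(c=2) dog(c=3)]
  7. access dog: HIT, count now 4. Cache: [lime(c=2) dog(c=4)]
  8. access jay: MISS, evict lime(c=2). Cache: [jay(c=1) dog(c=4)]
  9. access rat: MISS, evict jay(c=1). Cache: [rat(c=1) dog(c=4)]
  10. access lime: MISS, evict rat(c=1). Cache: [lime(c=1) dog(c=4)]
  11. access lime: HIT, count now 2. Cache: [lime(c=2) dog(c=4)]
  12. access jay: MISS, evict lime(c=2). Cache: [jay(c=1) dog(c=4)]
  13. access jay: HIT, count now 2. Cache: [jay(c=2) dog(c=4)]
  14. access dog: HIT, count now 5. Cache: [jay(c=2) dog(c=5)]
  15. access pear: MISS, evict jay(c=2). Cache: [pear(c=1) dog(c=5)]
  16. access jay: MISS, evict pear(c=1). Cache: [jay(c=1) dog(c=5)]
  17. access dog: HIT, count now 6. Cache: [jay(c=1) dog(c=6)]
  18. access jay: HIT, count now 2. Cache: [jay(c=2) dog(c=6)]
  19. access dog: HIT, count now 7. Cache: [jay(c=2) dog(c=7)]
Total: 10 hits, 9 misses, 7 evictions

Answer: jay dog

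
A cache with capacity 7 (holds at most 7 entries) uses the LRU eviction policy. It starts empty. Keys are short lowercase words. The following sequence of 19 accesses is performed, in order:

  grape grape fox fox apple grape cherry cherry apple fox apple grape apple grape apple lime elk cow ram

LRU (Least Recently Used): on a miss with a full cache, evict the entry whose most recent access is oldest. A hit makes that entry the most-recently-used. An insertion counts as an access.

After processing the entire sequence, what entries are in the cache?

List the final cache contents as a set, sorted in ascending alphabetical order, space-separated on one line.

Answer: apple cow elk fox grape lime ram

Derivation:
LRU simulation (capacity=7):
  1. access grape: MISS. Cache (LRU->MRU): [grape]
  2. access grape: HIT. Cache (LRU->MRU): [grape]
  3. access fox: MISS. Cache (LRU->MRU): [grape fox]
  4. access fox: HIT. Cache (LRU->MRU): [grape fox]
  5. access apple: MISS. Cache (LRU->MRU): [grape fox apple]
  6. access grape: HIT. Cache (LRU->MRU): [fox apple grape]
  7. access cherry: MISS. Cache (LRU->MRU): [fox apple grape cherry]
  8. access cherry: HIT. Cache (LRU->MRU): [fox apple grape cherry]
  9. access apple: HIT. Cache (LRU->MRU): [fox grape cherry apple]
  10. access fox: HIT. Cache (LRU->MRU): [grape cherry apple fox]
  11. access apple: HIT. Cache (LRU->MRU): [grape cherry fox apple]
  12. access grape: HIT. Cache (LRU->MRU): [cherry fox apple grape]
  13. access apple: HIT. Cache (LRU->MRU): [cherry fox grape apple]
  14. access grape: HIT. Cache (LRU->MRU): [cherry fox apple grape]
  15. access apple: HIT. Cache (LRU->MRU): [cherry fox grape apple]
  16. access lime: MISS. Cache (LRU->MRU): [cherry fox grape apple lime]
  17. access elk: MISS. Cache (LRU->MRU): [cherry fox grape apple lime elk]
  18. access cow: MISS. Cache (LRU->MRU): [cherry fox grape apple lime elk cow]
  19. access ram: MISS, evict cherry. Cache (LRU->MRU): [fox grape apple lime elk cow ram]
Total: 11 hits, 8 misses, 1 evictions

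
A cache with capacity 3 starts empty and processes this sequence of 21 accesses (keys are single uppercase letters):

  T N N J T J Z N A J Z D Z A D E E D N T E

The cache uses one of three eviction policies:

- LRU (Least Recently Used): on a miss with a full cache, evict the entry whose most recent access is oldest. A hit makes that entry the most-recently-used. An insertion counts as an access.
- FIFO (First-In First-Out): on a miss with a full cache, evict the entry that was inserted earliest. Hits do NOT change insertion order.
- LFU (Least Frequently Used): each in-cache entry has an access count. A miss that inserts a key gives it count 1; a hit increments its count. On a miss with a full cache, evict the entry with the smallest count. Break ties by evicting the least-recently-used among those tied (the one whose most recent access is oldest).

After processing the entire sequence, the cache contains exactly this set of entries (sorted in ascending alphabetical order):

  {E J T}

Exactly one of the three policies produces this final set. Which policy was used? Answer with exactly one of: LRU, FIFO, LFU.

Simulating under each policy and comparing final sets:
  LRU: final set = {E N T} -> differs
  FIFO: final set = {E N T} -> differs
  LFU: final set = {E J T} -> MATCHES target
Only LFU produces the target set.

Answer: LFU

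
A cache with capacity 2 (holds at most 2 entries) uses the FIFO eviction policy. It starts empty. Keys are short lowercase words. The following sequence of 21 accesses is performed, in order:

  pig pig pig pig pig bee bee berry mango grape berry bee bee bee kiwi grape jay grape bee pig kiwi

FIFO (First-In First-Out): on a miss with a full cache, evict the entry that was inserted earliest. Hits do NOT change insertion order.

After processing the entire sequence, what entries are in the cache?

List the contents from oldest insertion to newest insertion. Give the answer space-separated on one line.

Answer: pig kiwi

Derivation:
FIFO simulation (capacity=2):
  1. access pig: MISS. Cache (old->new): [pig]
  2. access pig: HIT. Cache (old->new): [pig]
  3. access pig: HIT. Cache (old->new): [pig]
  4. access pig: HIT. Cache (old->new): [pig]
  5. access pig: HIT. Cache (old->new): [pig]
  6. access bee: MISS. Cache (old->new): [pig bee]
  7. access bee: HIT. Cache (old->new): [pig bee]
  8. access berry: MISS, evict pig. Cache (old->new): [bee berry]
  9. access mango: MISS, evict bee. Cache (old->new): [berry mango]
  10. access grape: MISS, evict berry. Cache (old->new): [mango grape]
  11. access berry: MISS, evict mango. Cache (old->new): [grape berry]
  12. access bee: MISS, evict grape. Cache (old->new): [berry bee]
  13. access bee: HIT. Cache (old->new): [berry bee]
  14. access bee: HIT. Cache (old->new): [berry bee]
  15. access kiwi: MISS, evict berry. Cache (old->new): [bee kiwi]
  16. access grape: MISS, evict bee. Cache (old->new): [kiwi grape]
  17. access jay: MISS, evict kiwi. Cache (old->new): [grape jay]
  18. access grape: HIT. Cache (old->new): [grape jay]
  19. access bee: MISS, evict grape. Cache (old->new): [jay bee]
  20. access pig: MISS, evict jay. Cache (old->new): [bee pig]
  21. access kiwi: MISS, evict bee. Cache (old->new): [pig kiwi]
Total: 8 hits, 13 misses, 11 evictions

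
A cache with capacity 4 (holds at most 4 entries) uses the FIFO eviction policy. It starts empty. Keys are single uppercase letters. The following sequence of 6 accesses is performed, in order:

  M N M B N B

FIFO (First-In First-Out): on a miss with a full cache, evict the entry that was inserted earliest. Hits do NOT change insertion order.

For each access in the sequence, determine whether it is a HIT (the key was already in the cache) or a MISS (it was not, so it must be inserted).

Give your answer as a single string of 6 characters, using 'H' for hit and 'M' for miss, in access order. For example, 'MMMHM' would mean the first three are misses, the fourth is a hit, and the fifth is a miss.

FIFO simulation (capacity=4):
  1. access M: MISS. Cache (old->new): [M]
  2. access N: MISS. Cache (old->new): [M N]
  3. access M: HIT. Cache (old->new): [M N]
  4. access B: MISS. Cache (old->new): [M N B]
  5. access N: HIT. Cache (old->new): [M N B]
  6. access B: HIT. Cache (old->new): [M N B]
Total: 3 hits, 3 misses, 0 evictions

Answer: MMHMHH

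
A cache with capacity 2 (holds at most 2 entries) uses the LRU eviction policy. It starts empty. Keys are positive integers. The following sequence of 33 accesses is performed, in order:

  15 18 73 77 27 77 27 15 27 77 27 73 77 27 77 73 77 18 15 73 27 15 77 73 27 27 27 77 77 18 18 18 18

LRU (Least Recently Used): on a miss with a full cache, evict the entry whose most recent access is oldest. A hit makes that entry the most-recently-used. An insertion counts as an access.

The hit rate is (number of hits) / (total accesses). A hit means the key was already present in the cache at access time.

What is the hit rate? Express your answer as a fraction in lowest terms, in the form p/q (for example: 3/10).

Answer: 4/11

Derivation:
LRU simulation (capacity=2):
  1. access 15: MISS. Cache (LRU->MRU): [15]
  2. access 18: MISS. Cache (LRU->MRU): [15 18]
  3. access 73: MISS, evict 15. Cache (LRU->MRU): [18 73]
  4. access 77: MISS, evict 18. Cache (LRU->MRU): [73 77]
  5. access 27: MISS, evict 73. Cache (LRU->MRU): [77 27]
  6. access 77: HIT. Cache (LRU->MRU): [27 77]
  7. access 27: HIT. Cache (LRU->MRU): [77 27]
  8. access 15: MISS, evict 77. Cache (LRU->MRU): [27 15]
  9. access 27: HIT. Cache (LRU->MRU): [15 27]
  10. access 77: MISS, evict 15. Cache (LRU->MRU): [27 77]
  11. access 27: HIT. Cache (LRU->MRU): [77 27]
  12. access 73: MISS, evict 77. Cache (LRU->MRU): [27 73]
  13. access 77: MISS, evict 27. Cache (LRU->MRU): [73 77]
  14. access 27: MISS, evict 73. Cache (LRU->MRU): [77 27]
  15. access 77: HIT. Cache (LRU->MRU): [27 77]
  16. access 73: MISS, evict 27. Cache (LRU->MRU): [77 73]
  17. access 77: HIT. Cache (LRU->MRU): [73 77]
  18. access 18: MISS, evict 73. Cache (LRU->MRU): [77 18]
  19. access 15: MISS, evict 77. Cache (LRU->MRU): [18 15]
  20. access 73: MISS, evict 18. Cache (LRU->MRU): [15 73]
  21. access 27: MISS, evict 15. Cache (LRU->MRU): [73 27]
  22. access 15: MISS, evict 73. Cache (LRU->MRU): [27 15]
  23. access 77: MISS, evict 27. Cache (LRU->MRU): [15 77]
  24. access 73: MISS, evict 15. Cache (LRU->MRU): [77 73]
  25. access 27: MISS, evict 77. Cache (LRU->MRU): [73 27]
  26. access 27: HIT. Cache (LRU->MRU): [73 27]
  27. access 27: HIT. Cache (LRU->MRU): [73 27]
  28. access 77: MISS, evict 73. Cache (LRU->MRU): [27 77]
  29. access 77: HIT. Cache (LRU->MRU): [27 77]
  30. access 18: MISS, evict 27. Cache (LRU->MRU): [77 18]
  31. access 18: HIT. Cache (LRU->MRU): [77 18]
  32. access 18: HIT. Cache (LRU->MRU): [77 18]
  33. access 18: HIT. Cache (LRU->MRU): [77 18]
Total: 12 hits, 21 misses, 19 evictions

Hit rate = 12/33 = 4/11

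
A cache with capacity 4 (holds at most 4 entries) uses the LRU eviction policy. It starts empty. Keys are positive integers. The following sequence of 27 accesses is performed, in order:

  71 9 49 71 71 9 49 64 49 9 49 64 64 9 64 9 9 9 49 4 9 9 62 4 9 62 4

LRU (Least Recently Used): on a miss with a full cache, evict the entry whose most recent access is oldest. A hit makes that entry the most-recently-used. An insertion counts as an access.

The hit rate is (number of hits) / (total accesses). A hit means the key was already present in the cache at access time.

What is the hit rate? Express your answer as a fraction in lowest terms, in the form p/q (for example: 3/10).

LRU simulation (capacity=4):
  1. access 71: MISS. Cache (LRU->MRU): [71]
  2. access 9: MISS. Cache (LRU->MRU): [71 9]
  3. access 49: MISS. Cache (LRU->MRU): [71 9 49]
  4. access 71: HIT. Cache (LRU->MRU): [9 49 71]
  5. access 71: HIT. Cache (LRU->MRU): [9 49 71]
  6. access 9: HIT. Cache (LRU->MRU): [49 71 9]
  7. access 49: HIT. Cache (LRU->MRU): [71 9 49]
  8. access 64: MISS. Cache (LRU->MRU): [71 9 49 64]
  9. access 49: HIT. Cache (LRU->MRU): [71 9 64 49]
  10. access 9: HIT. Cache (LRU->MRU): [71 64 49 9]
  11. access 49: HIT. Cache (LRU->MRU): [71 64 9 49]
  12. access 64: HIT. Cache (LRU->MRU): [71 9 49 64]
  13. access 64: HIT. Cache (LRU->MRU): [71 9 49 64]
  14. access 9: HIT. Cache (LRU->MRU): [71 49 64 9]
  15. access 64: HIT. Cache (LRU->MRU): [71 49 9 64]
  16. access 9: HIT. Cache (LRU->MRU): [71 49 64 9]
  17. access 9: HIT. Cache (LRU->MRU): [71 49 64 9]
  18. access 9: HIT. Cache (LRU->MRU): [71 49 64 9]
  19. access 49: HIT. Cache (LRU->MRU): [71 64 9 49]
  20. access 4: MISS, evict 71. Cache (LRU->MRU): [64 9 49 4]
  21. access 9: HIT. Cache (LRU->MRU): [64 49 4 9]
  22. access 9: HIT. Cache (LRU->MRU): [64 49 4 9]
  23. access 62: MISS, evict 64. Cache (LRU->MRU): [49 4 9 62]
  24. access 4: HIT. Cache (LRU->MRU): [49 9 62 4]
  25. access 9: HIT. Cache (LRU->MRU): [49 62 4 9]
  26. access 62: HIT. Cache (LRU->MRU): [49 4 9 62]
  27. access 4: HIT. Cache (LRU->MRU): [49 9 62 4]
Total: 21 hits, 6 misses, 2 evictions

Hit rate = 21/27 = 7/9

Answer: 7/9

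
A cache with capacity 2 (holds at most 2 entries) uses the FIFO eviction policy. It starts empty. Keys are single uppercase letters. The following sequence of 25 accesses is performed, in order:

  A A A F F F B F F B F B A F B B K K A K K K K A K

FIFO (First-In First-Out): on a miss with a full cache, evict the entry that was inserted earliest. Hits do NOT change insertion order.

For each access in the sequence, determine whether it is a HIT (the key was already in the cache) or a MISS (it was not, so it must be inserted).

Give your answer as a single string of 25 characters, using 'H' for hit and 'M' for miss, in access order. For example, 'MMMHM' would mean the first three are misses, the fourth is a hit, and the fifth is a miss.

Answer: MHHMHHMHHHHHMMMHMHMHHHHHH

Derivation:
FIFO simulation (capacity=2):
  1. access A: MISS. Cache (old->new): [A]
  2. access A: HIT. Cache (old->new): [A]
  3. access A: HIT. Cache (old->new): [A]
  4. access F: MISS. Cache (old->new): [A F]
  5. access F: HIT. Cache (old->new): [A F]
  6. access F: HIT. Cache (old->new): [A F]
  7. access B: MISS, evict A. Cache (old->new): [F B]
  8. access F: HIT. Cache (old->new): [F B]
  9. access F: HIT. Cache (old->new): [F B]
  10. access B: HIT. Cache (old->new): [F B]
  11. access F: HIT. Cache (old->new): [F B]
  12. access B: HIT. Cache (old->new): [F B]
  13. access A: MISS, evict F. Cache (old->new): [B A]
  14. access F: MISS, evict B. Cache (old->new): [A F]
  15. access B: MISS, evict A. Cache (old->new): [F B]
  16. access B: HIT. Cache (old->new): [F B]
  17. access K: MISS, evict F. Cache (old->new): [B K]
  18. access K: HIT. Cache (old->new): [B K]
  19. access A: MISS, evict B. Cache (old->new): [K A]
  20. access K: HIT. Cache (old->new): [K A]
  21. access K: HIT. Cache (old->new): [K A]
  22. access K: HIT. Cache (old->new): [K A]
  23. access K: HIT. Cache (old->new): [K A]
  24. access A: HIT. Cache (old->new): [K A]
  25. access K: HIT. Cache (old->new): [K A]
Total: 17 hits, 8 misses, 6 evictions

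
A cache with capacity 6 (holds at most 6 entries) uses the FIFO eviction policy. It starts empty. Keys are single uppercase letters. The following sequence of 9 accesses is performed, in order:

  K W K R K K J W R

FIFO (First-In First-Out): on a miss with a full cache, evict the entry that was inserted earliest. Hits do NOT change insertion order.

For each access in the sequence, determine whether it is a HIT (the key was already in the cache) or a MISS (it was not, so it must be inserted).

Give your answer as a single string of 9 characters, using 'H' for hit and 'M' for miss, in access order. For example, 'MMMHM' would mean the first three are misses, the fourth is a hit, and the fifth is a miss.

FIFO simulation (capacity=6):
  1. access K: MISS. Cache (old->new): [K]
  2. access W: MISS. Cache (old->new): [K W]
  3. access K: HIT. Cache (old->new): [K W]
  4. access R: MISS. Cache (old->new): [K W R]
  5. access K: HIT. Cache (old->new): [K W R]
  6. access K: HIT. Cache (old->new): [K W R]
  7. access J: MISS. Cache (old->new): [K W R J]
  8. access W: HIT. Cache (old->new): [K W R J]
  9. access R: HIT. Cache (old->new): [K W R J]
Total: 5 hits, 4 misses, 0 evictions

Answer: MMHMHHMHH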